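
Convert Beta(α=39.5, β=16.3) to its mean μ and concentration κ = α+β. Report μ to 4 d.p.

μ = 0.7079, κ = 55.8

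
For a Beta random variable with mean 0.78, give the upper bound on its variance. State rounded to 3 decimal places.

0.172

For fixed mean μ the Beta variance is μ(1−μ)/(α+β+1), increasing as α+β decreases.
Its least upper bound (not attained) is μ(1−μ) = 0.78·0.22 = 0.172.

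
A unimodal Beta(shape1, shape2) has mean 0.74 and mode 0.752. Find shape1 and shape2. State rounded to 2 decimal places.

shape1 = 31.08, shape2 = 10.92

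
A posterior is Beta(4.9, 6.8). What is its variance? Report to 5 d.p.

0.01917

μ = 4.9/11.7 = 0.418803; Var = μ(1−μ)/(α+β+1) = 0.2434071/12.7 = 0.01917.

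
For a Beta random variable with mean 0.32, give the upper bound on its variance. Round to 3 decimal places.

0.218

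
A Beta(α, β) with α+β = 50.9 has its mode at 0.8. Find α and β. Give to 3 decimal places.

Mode = (α−1)/(κ−2) with κ = α+β, so α−1 = 0.8·48.9 = 39.120.
α = 40.120; β = κ − α = 10.780.

α = 40.120, β = 10.780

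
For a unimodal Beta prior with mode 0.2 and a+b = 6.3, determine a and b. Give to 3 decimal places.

Since the density peak of Beta(a,b) is at (a−1)/(a+b−2),
a = 1 + 0.2(6.3−2) = 1.860 and b = 6.3 − 1.860 = 4.440.

a = 1.860, b = 4.440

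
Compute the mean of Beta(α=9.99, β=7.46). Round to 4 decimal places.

0.5725

The Beta mean is α/(α+β) = 9.99/(9.99+7.46) = 0.5725.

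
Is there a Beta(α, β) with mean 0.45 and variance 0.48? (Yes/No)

No

For any Beta, Var(X) < E[X]·(1−E[X]).
Here μ(1−μ) = 0.45×0.55 = 0.2475, and 0.48 ≥ 0.2475.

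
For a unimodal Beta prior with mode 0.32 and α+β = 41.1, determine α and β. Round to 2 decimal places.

For α,β>1 the mode is (α−1)/(α+β−2), so α = mode·(κ−2)+1 = 0.32×39.1+1 = 13.51.
And β = (1−mode)·(κ−2)+1 = 0.68×39.1+1 = 27.59.

α = 13.51, β = 27.59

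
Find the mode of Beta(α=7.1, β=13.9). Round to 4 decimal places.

0.3211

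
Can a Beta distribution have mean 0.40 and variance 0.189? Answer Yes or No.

Yes

For any Beta, Var(X) < E[X]·(1−E[X]).
Here μ(1−μ) = 0.40×0.60 = 0.2400, and 0.189 < 0.2400.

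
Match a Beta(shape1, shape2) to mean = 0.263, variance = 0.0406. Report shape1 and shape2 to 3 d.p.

shape1 = 0.993, shape2 = 2.782

Write ν = shape1+shape2; then shape1 = μν and Var = μ(1−μ)/(ν+1).
ν = μ(1−μ)/Var − 1 = 0.193831/0.0406 − 1 = 3.7742.
shape1 = 0.263·3.7742 = 0.993, shape2 = 0.737·3.7742 = 2.782.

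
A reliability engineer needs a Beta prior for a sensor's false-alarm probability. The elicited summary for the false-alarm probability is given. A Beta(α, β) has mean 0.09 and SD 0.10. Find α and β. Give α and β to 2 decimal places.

Variance = 0.10² = 0.0100. The moment-matching identity α+β = μ(1−μ)/Var − 1 gives
α+β = 0.0819/0.0100 − 1 = 7.1900, so α = μ·7.1900 = 0.65 and β = (1−μ)·7.1900 = 6.54.

α = 0.65, β = 6.54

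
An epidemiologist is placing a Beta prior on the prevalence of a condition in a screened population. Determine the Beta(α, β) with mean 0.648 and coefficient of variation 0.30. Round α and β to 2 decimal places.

α = 3.26, β = 1.77

Var = (CV·μ)² = (0.30×0.648)² = 0.037791.
α+β = μ(1−μ)/Var − 1 = 0.228096/0.037791 − 1 = 5.0357.
Thus α = 0.648·5.0357 = 3.26 and β = 0.352·5.0357 = 1.77.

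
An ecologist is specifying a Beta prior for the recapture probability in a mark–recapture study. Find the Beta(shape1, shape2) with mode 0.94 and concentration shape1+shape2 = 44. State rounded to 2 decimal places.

For shape1,shape2>1 the mode is (shape1−1)/(shape1+shape2−2), so shape1 = mode·(κ−2)+1 = 0.94×42+1 = 40.48.
And shape2 = (1−mode)·(κ−2)+1 = 0.06×42+1 = 3.52.

shape1 = 40.48, shape2 = 3.52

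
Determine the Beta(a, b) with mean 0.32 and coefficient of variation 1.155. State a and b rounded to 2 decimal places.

Var = (CV·μ)² = (1.155×0.32)² = 0.136604.
a+b = μ(1−μ)/Var − 1 = 0.2176/0.136604 − 1 = 0.5929.
Thus a = 0.32·0.5929 = 0.19 and b = 0.68·0.5929 = 0.40.

a = 0.19, b = 0.40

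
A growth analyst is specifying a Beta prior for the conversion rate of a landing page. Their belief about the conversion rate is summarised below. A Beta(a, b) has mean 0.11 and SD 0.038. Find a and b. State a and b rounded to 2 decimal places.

a = 7.35, b = 59.45

First σ² = 0.001444. Setting a = μn, b = (1−μ)n with n = a+b,
μ(1−μ)/(n+1) = 0.001444 ⇒ n+1 = 0.0979/0.001444 = 67.7978 ⇒ n = 66.7978.
Hence a = 0.11×66.7978 = 7.35, b = 0.89×66.7978 = 59.45.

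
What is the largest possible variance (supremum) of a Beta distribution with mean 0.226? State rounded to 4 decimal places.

0.1749

Var = μ(1−μ)/(α+β+1), which approaches μ(1−μ) as α+β → 0.
So the supremum is μ(1−μ) = 0.226×0.774 = 0.1749.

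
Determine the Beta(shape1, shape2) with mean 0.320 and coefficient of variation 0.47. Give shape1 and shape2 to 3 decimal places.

shape1 = 2.758, shape2 = 5.861

Var = (CV·μ)² = (0.47×0.320)² = 0.022620.
shape1+shape2 = μ(1−μ)/Var − 1 = 0.217600/0.022620 − 1 = 8.6197.
Thus shape1 = 0.320·8.6197 = 2.758 and shape2 = 0.680·8.6197 = 5.861.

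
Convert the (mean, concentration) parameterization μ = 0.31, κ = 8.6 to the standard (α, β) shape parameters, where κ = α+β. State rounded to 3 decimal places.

α = 2.666, β = 5.934

α = μκ = 0.31×8.6 = 2.666 and β = (1−μ)κ = 0.69×8.6 = 5.934.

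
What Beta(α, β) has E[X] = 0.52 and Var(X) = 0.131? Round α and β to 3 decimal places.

α = 0.471, β = 0.435

Write ν = α+β; then α = μν and Var = μ(1−μ)/(ν+1).
ν = μ(1−μ)/Var − 1 = 0.2496/0.131 − 1 = 0.9053.
α = 0.52·0.9053 = 0.471, β = 0.48·0.9053 = 0.435.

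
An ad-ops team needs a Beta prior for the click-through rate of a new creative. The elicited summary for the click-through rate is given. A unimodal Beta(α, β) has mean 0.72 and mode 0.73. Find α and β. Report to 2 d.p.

α = 33.12, β = 12.88

Let s = α+β. Mean gives α = μs = 0.72s; mode gives (α−1)/(s−2) = 0.73.
Substituting: 0.72s − 1 = 0.73(s−2) = 0.73s − 1.46, so -0.01s = -0.46 and s = 46.0000.
Then α = 0.72×46.0000 = 33.12 and β = s−α = 12.88.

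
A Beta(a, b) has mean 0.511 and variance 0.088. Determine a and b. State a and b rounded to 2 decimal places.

Let s = a+b. The Beta variance is μ(1−μ)/(s+1).
So s+1 = μ(1−μ)/σ² = (0.511×0.489)/0.088 = 0.249879/0.088 = 2.8395, giving s = 1.8395.
Then a = μs = 0.511×1.8395 = 0.94 and b = (1−μ)s = 0.489×1.8395 = 0.90.

a = 0.94, b = 0.90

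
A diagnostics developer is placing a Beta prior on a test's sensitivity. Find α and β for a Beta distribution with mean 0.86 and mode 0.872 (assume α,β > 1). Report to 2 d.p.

α = 53.32, β = 8.68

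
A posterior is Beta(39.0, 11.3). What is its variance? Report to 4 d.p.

μ = 39.0/50.3 = 0.775348; Var = μ(1−μ)/(α+β+1) = 0.1741835/51.3 = 0.0034.

0.0034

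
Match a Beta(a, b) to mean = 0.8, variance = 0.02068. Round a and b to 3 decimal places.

By moment matching, a+b = μ(1−μ)/σ² − 1 = (0.8·0.2)/0.02068 − 1 = 7.7369 − 1 = 6.7369.
Since a/(a+b) = μ, a = 0.8·6.7369 = 5.390 and b = 0.2·6.7369 = 1.347.

a = 5.390, b = 1.347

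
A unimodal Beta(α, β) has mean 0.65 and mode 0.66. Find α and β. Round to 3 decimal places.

α = 20.800, β = 11.200

Let s = α+β. Mean gives α = μs = 0.65s; mode gives (α−1)/(s−2) = 0.66.
Substituting: 0.65s − 1 = 0.66(s−2) = 0.66s − 1.32, so -0.01s = -0.32 and s = 32.0000.
Then α = 0.65×32.0000 = 20.800 and β = s−α = 11.200.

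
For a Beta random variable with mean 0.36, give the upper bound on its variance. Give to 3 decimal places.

0.230

For fixed mean μ the Beta variance is μ(1−μ)/(α+β+1), increasing as α+β decreases.
Its least upper bound (not attained) is μ(1−μ) = 0.36·0.64 = 0.230.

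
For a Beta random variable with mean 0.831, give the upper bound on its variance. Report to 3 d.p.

Var = μ(1−μ)/(α+β+1), which approaches μ(1−μ) as α+β → 0.
So the supremum is μ(1−μ) = 0.831×0.169 = 0.140.

0.140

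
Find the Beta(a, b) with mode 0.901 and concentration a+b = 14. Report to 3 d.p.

a = 11.812, b = 2.188

For a,b>1 the mode is (a−1)/(a+b−2), so a = mode·(κ−2)+1 = 0.901×12+1 = 11.812.
And b = (1−mode)·(κ−2)+1 = 0.099×12+1 = 2.188.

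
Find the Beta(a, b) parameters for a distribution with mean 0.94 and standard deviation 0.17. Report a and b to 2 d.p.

a = 0.89, b = 0.06

Variance = 0.17² = 0.0289. The moment-matching identity a+b = μ(1−μ)/Var − 1 gives
a+b = 0.0564/0.0289 − 1 = 0.9516, so a = μ·0.9516 = 0.89 and b = (1−μ)·0.9516 = 0.06.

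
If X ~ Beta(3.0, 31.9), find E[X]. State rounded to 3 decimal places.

0.086

The Beta mean is α/(α+β) = 3.0/(3.0+31.9) = 0.086.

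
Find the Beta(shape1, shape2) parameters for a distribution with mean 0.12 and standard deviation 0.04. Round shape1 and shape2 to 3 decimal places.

σ² = 0.04² = 0.0016.
With s = shape1+shape2, Var = μ(1−μ)/(s+1), so s+1 = (0.12×0.88)/0.0016 = 66.0000 and s = 65.0000.
shape1 = μs = 7.800, shape2 = (1−μ)s = 57.200.

shape1 = 7.800, shape2 = 57.200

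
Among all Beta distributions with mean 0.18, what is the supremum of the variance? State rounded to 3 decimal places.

0.148

Var = μ(1−μ)/(α+β+1), which approaches μ(1−μ) as α+β → 0.
So the supremum is μ(1−μ) = 0.18×0.82 = 0.148.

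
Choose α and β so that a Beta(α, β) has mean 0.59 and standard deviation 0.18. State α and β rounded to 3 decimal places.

Variance = 0.18² = 0.0324. The moment-matching identity α+β = μ(1−μ)/Var − 1 gives
α+β = 0.2419/0.0324 − 1 = 6.4660, so α = μ·6.4660 = 3.815 and β = (1−μ)·6.4660 = 2.651.

α = 3.815, β = 2.651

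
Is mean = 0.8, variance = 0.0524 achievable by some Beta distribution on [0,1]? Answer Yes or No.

For any Beta, Var(X) < E[X]·(1−E[X]).
Here μ(1−μ) = 0.8×0.2 = 0.16, and 0.0524 < 0.16.

Yes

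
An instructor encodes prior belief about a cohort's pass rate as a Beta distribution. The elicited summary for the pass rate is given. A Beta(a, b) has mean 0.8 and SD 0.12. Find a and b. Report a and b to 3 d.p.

First σ² = 0.0144. Setting a = μn, b = (1−μ)n with n = a+b,
μ(1−μ)/(n+1) = 0.0144 ⇒ n+1 = 0.16/0.0144 = 11.1111 ⇒ n = 10.1111.
Hence a = 0.8×10.1111 = 8.089, b = 0.2×10.1111 = 2.022.

a = 8.089, b = 2.022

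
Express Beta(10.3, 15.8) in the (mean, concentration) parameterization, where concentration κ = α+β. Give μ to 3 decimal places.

μ = 0.395, κ = 26.1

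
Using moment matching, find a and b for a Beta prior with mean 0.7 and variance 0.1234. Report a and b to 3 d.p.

a = 0.491, b = 0.211

By moment matching, a+b = μ(1−μ)/σ² − 1 = (0.7·0.3)/0.1234 − 1 = 1.7018 − 1 = 0.7018.
Since a/(a+b) = μ, a = 0.7·0.7018 = 0.491 and b = 0.3·0.7018 = 0.211.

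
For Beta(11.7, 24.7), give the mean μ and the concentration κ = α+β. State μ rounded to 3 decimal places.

κ = α+β = 11.7+24.7 = 36.4; μ = α/κ = 11.7/36.4 = 0.321.

μ = 0.321, κ = 36.4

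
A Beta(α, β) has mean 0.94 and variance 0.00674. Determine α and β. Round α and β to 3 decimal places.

α = 6.926, β = 0.442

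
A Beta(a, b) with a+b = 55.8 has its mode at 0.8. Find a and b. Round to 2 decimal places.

a = 44.04, b = 11.76

For a,b>1 the mode is (a−1)/(a+b−2), so a = mode·(κ−2)+1 = 0.8×53.8+1 = 44.04.
And b = (1−mode)·(κ−2)+1 = 0.2×53.8+1 = 11.76.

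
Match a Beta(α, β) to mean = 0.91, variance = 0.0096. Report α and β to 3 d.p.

Write ν = α+β; then α = μν and Var = μ(1−μ)/(ν+1).
ν = μ(1−μ)/Var − 1 = 0.0819/0.0096 − 1 = 7.5312.
α = 0.91·7.5312 = 6.853, β = 0.09·7.5312 = 0.678.

α = 6.853, β = 0.678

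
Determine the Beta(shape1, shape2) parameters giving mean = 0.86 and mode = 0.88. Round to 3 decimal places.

shape1 = 32.680, shape2 = 5.320

Let s = shape1+shape2. Mean gives shape1 = μs = 0.86s; mode gives (shape1−1)/(s−2) = 0.88.
Substituting: 0.86s − 1 = 0.88(s−2) = 0.88s − 1.76, so -0.02s = -0.76 and s = 38.0000.
Then shape1 = 0.86×38.0000 = 32.680 and shape2 = s−shape1 = 5.320.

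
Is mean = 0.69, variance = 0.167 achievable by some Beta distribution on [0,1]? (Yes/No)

Yes

The Beta variance bound is σ² < μ(1−μ).
Here μ(1−μ) = 0.69×0.31 = 0.2139, and 0.167 < 0.2139.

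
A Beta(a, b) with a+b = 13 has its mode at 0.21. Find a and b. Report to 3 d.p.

a = 3.310, b = 9.690

Since the density peak of Beta(a,b) is at (a−1)/(a+b−2),
a = 1 + 0.21(13−2) = 3.310 and b = 13 − 3.310 = 9.690.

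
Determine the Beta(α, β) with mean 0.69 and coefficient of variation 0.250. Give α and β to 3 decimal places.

α = 4.270, β = 1.918

σ = CV·μ = 0.250×0.69 = 0.17250, so σ² = 0.029756.
s+1 = μ(1−μ)/σ² = 0.2139/0.029756 = 7.1884, so s = α+β = 6.1884.
α = μs = 4.270, β = (1−μ)s = 1.918.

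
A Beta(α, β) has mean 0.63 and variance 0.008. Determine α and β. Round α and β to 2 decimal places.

By moment matching, α+β = μ(1−μ)/σ² − 1 = (0.63·0.37)/0.008 − 1 = 29.1375 − 1 = 28.1375.
Since α/(α+β) = μ, α = 0.63·28.1375 = 17.73 and β = 0.37·28.1375 = 10.41.

α = 17.73, β = 10.41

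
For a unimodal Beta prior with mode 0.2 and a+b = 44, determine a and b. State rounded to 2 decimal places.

Since the density peak of Beta(a,b) is at (a−1)/(a+b−2),
a = 1 + 0.2(44−2) = 9.40 and b = 44 − 9.40 = 34.60.

a = 9.40, b = 34.60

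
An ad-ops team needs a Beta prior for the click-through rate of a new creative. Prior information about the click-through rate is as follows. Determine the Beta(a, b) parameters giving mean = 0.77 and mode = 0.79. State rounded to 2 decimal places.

With s = a+b: μ = a/s and mode = (a−1)/(s−2). Eliminating a = μs,
μs − 1 = m(s−2) ⇒ s(μ−m) = 1−2m ⇒ s = -0.58/-0.02 = 29.0000.
So a = μs = 22.33, b = (1−μ)s = 6.67.

a = 22.33, b = 6.67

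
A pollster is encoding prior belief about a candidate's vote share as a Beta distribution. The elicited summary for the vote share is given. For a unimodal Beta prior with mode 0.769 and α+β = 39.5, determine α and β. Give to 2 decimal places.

α = 29.84, β = 9.66

Since the density peak of Beta(α,β) is at (α−1)/(α+β−2),
α = 1 + 0.769(39.5−2) = 29.84 and β = 39.5 − 29.84 = 9.66.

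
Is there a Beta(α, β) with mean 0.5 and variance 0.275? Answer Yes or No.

The Beta variance bound is σ² < μ(1−μ).
Here μ(1−μ) = 0.5×0.5 = 0.25, and 0.275 ≥ 0.25.

No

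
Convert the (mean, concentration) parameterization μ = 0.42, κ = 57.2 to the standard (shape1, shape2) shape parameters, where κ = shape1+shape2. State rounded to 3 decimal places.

Split κ in proportion μ : (1−μ): shape1 = 0.42·57.2 = 24.024, shape2 = 57.2 − 24.024 = 33.176.

shape1 = 24.024, shape2 = 33.176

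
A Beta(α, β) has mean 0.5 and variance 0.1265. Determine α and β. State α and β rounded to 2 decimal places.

α = 0.49, β = 0.49

Let s = α+β. The Beta variance is μ(1−μ)/(s+1).
So s+1 = μ(1−μ)/σ² = (0.5×0.5)/0.1265 = 0.25/0.1265 = 1.9763, giving s = 0.9763.
Then α = μs = 0.5×0.9763 = 0.49 and β = (1−μ)s = 0.5×0.9763 = 0.49.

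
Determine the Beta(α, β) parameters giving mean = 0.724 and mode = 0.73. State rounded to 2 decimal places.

α = 55.51, β = 21.16

Let s = α+β. Mean gives α = μs = 0.724s; mode gives (α−1)/(s−2) = 0.73.
Substituting: 0.724s − 1 = 0.73(s−2) = 0.73s − 1.46, so -0.006s = -0.46 and s = 76.6667.
Then α = 0.724×76.6667 = 55.51 and β = s−α = 21.16.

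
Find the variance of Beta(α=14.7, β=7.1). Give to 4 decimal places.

Var = αβ/[(α+β)²(α+β+1)] = (14.7×7.1)/(21.8²×22.8) = 104.37/10835.472 = 0.0096.

0.0096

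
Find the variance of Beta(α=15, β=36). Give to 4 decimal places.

μ = 15/51 = 0.294118; Var = μ(1−μ)/(α+β+1) = 0.2076125/52 = 0.0040.

0.0040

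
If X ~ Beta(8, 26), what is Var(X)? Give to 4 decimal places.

α+β = 34 and αβ = 208, so Var = αβ/[(α+β)²(α+β+1)] = 208/40460 = 0.0051.

0.0051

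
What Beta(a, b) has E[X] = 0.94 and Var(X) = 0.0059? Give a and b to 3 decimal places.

Write ν = a+b; then a = μν and Var = μ(1−μ)/(ν+1).
ν = μ(1−μ)/Var − 1 = 0.0564/0.0059 − 1 = 8.5593.
a = 0.94·8.5593 = 8.046, b = 0.06·8.5593 = 0.514.

a = 8.046, b = 0.514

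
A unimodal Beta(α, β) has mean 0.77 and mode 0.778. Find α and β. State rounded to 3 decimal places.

α = 53.515, β = 15.985

Let s = α+β. Mean gives α = μs = 0.77s; mode gives (α−1)/(s−2) = 0.778.
Substituting: 0.77s − 1 = 0.778(s−2) = 0.778s − 1.556, so -0.008s = -0.556 and s = 69.5000.
Then α = 0.77×69.5000 = 53.515 and β = s−α = 15.985.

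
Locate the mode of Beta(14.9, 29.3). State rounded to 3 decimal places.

0.329

The density x^(α−1)(1−x)^(β−1) is maximised at (α−1)/(α+β−2) = 13.9/42.2 = 0.329.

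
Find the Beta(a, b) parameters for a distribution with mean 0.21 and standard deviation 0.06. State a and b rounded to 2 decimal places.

a = 9.47, b = 35.62

σ² = 0.06² = 0.0036.
With s = a+b, Var = μ(1−μ)/(s+1), so s+1 = (0.21×0.79)/0.0036 = 46.0833 and s = 45.0833.
a = μs = 9.47, b = (1−μ)s = 35.62.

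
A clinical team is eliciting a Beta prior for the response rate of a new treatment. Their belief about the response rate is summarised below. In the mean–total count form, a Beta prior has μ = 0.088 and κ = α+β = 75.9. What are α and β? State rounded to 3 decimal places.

α = μκ = 0.088×75.9 = 6.679 and β = (1−μ)κ = 0.912×75.9 = 69.221.

α = 6.679, β = 69.221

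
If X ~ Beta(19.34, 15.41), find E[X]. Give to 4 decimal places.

0.5565

E[X] = α/(α+β) = 19.34/34.75 = 0.5565.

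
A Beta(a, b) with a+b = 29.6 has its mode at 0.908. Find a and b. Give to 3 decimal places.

a = 26.061, b = 3.539

For a,b>1 the mode is (a−1)/(a+b−2), so a = mode·(κ−2)+1 = 0.908×27.6+1 = 26.061.
And b = (1−mode)·(κ−2)+1 = 0.092×27.6+1 = 3.539.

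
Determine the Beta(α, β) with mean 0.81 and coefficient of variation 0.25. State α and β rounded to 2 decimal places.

σ = CV·μ = 0.25×0.81 = 0.20250, so σ² = 0.041006.
s+1 = μ(1−μ)/σ² = 0.1539/0.041006 = 3.7531, so s = α+β = 2.7531.
α = μs = 2.23, β = (1−μ)s = 0.52.

α = 2.23, β = 0.52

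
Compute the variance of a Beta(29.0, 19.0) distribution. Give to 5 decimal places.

α+β = 48.0 and αβ = 551.00, so Var = αβ/[(α+β)²(α+β+1)] = 551.00/112896.000 = 0.00488.

0.00488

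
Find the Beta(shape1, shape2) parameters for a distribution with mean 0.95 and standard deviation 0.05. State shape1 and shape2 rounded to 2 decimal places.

shape1 = 17.10, shape2 = 0.90

Variance = 0.05² = 0.0025. The moment-matching identity shape1+shape2 = μ(1−μ)/Var − 1 gives
shape1+shape2 = 0.0475/0.0025 − 1 = 18.0000, so shape1 = μ·18.0000 = 17.10 and shape2 = (1−μ)·18.0000 = 0.90.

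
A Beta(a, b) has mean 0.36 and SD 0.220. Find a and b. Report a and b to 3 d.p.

First σ² = 0.048400. Setting a = μn, b = (1−μ)n with n = a+b,
μ(1−μ)/(n+1) = 0.048400 ⇒ n+1 = 0.2304/0.048400 = 4.7603 ⇒ n = 3.7603.
Hence a = 0.36×3.7603 = 1.354, b = 0.64×3.7603 = 2.407.

a = 1.354, b = 2.407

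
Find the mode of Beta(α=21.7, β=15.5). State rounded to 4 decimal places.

0.5881

With α,β > 1, mode = (α−1)/(α+β−2) = 20.7/35.2 = 0.5881.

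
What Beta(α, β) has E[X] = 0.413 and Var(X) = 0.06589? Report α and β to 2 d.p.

α = 1.11, β = 1.57

By moment matching, α+β = μ(1−μ)/σ² − 1 = (0.413·0.587)/0.06589 − 1 = 3.6793 − 1 = 2.6793.
Since α/(α+β) = μ, α = 0.413·2.6793 = 1.11 and β = 0.587·2.6793 = 1.57.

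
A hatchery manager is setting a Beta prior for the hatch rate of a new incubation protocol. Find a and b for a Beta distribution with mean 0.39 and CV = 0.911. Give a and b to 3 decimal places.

σ = CV·μ = 0.911×0.39 = 0.35529, so σ² = 0.126231.
s+1 = μ(1−μ)/σ² = 0.2379/0.126231 = 1.8846, so s = a+b = 0.8846.
a = μs = 0.345, b = (1−μ)s = 0.540.

a = 0.345, b = 0.540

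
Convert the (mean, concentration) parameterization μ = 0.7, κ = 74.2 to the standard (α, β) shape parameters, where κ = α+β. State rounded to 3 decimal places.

α = 51.940, β = 22.260

Split κ in proportion μ : (1−μ): α = 0.7·74.2 = 51.940, β = 74.2 − 51.940 = 22.260.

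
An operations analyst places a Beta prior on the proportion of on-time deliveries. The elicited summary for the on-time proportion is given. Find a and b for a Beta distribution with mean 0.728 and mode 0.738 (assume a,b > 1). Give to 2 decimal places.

a = 34.65, b = 12.95

With s = a+b: μ = a/s and mode = (a−1)/(s−2). Eliminating a = μs,
μs − 1 = m(s−2) ⇒ s(μ−m) = 1−2m ⇒ s = -0.476/-0.010 = 47.6000.
So a = μs = 34.65, b = (1−μ)s = 12.95.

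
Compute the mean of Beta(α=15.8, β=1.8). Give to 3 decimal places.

0.898

E[X] = α/(α+β) = 15.8/17.6 = 0.898.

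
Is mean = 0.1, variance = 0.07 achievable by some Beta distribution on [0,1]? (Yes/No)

A Beta with mean μ has variance μ(1−μ)/(α+β+1) < μ(1−μ).
Here μ(1−μ) = 0.1×0.9 = 0.09, and 0.07 < 0.09.

Yes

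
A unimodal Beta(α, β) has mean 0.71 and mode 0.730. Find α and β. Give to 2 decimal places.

Let s = α+β. Mean gives α = μs = 0.71s; mode gives (α−1)/(s−2) = 0.730.
Substituting: 0.71s − 1 = 0.730(s−2) = 0.730s − 1.460, so -0.020s = -0.460 and s = 23.0000.
Then α = 0.71×23.0000 = 16.33 and β = s−α = 6.67.

α = 16.33, β = 6.67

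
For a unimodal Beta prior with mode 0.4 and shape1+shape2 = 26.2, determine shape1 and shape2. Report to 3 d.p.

For shape1,shape2>1 the mode is (shape1−1)/(shape1+shape2−2), so shape1 = mode·(κ−2)+1 = 0.4×24.2+1 = 10.680.
And shape2 = (1−mode)·(κ−2)+1 = 0.6×24.2+1 = 15.520.

shape1 = 10.680, shape2 = 15.520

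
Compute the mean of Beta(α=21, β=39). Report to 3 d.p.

E[X] = α/(α+β) = 21/60 = 0.350.

0.350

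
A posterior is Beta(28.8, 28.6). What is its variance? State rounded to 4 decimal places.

μ = 28.8/57.4 = 0.501742; Var = μ(1−μ)/(α+β+1) = 0.2499970/58.4 = 0.0043.

0.0043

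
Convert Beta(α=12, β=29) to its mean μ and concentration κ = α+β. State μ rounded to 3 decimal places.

κ = α+β = 12+29 = 41; μ = α/κ = 12/41 = 0.293.

μ = 0.293, κ = 41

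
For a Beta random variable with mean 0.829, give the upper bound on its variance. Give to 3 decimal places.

Var = μ(1−μ)/(α+β+1), which approaches μ(1−μ) as α+β → 0.
So the supremum is μ(1−μ) = 0.829×0.171 = 0.142.

0.142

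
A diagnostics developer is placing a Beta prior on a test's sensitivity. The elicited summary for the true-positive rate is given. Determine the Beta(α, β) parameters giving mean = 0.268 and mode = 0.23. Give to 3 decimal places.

α = 3.808, β = 10.402

With s = α+β: μ = α/s and mode = (α−1)/(s−2). Eliminating α = μs,
μs − 1 = m(s−2) ⇒ s(μ−m) = 1−2m ⇒ s = 0.54/0.038 = 14.2105.
So α = μs = 3.808, β = (1−μ)s = 10.402.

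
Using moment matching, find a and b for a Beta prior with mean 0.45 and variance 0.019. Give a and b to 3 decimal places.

By moment matching, a+b = μ(1−μ)/σ² − 1 = (0.45·0.55)/0.019 − 1 = 13.0263 − 1 = 12.0263.
Since a/(a+b) = μ, a = 0.45·12.0263 = 5.412 and b = 0.55·12.0263 = 6.614.

a = 5.412, b = 6.614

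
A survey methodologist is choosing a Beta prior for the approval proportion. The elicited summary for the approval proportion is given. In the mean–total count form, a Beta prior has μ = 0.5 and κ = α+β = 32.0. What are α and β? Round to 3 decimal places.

α = 16.000, β = 16.000

α = μκ = 0.5×32.0 = 16.000 and β = (1−μ)κ = 0.5×32.0 = 16.000.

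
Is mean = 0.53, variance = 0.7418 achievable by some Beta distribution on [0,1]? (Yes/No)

No

The Beta variance bound is σ² < μ(1−μ).
Here μ(1−μ) = 0.53×0.47 = 0.2491, and 0.7418 ≥ 0.2491.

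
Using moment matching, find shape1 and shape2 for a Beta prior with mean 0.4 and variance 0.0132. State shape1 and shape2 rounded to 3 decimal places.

By moment matching, shape1+shape2 = μ(1−μ)/σ² − 1 = (0.4·0.6)/0.0132 − 1 = 18.1818 − 1 = 17.1818.
Since shape1/(shape1+shape2) = μ, shape1 = 0.4·17.1818 = 6.873 and shape2 = 0.6·17.1818 = 10.309.

shape1 = 6.873, shape2 = 10.309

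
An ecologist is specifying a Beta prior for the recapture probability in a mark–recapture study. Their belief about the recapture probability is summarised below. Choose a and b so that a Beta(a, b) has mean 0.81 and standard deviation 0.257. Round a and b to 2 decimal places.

a = 1.08, b = 0.25

σ² = 0.257² = 0.066049.
With s = a+b, Var = μ(1−μ)/(s+1), so s+1 = (0.81×0.19)/0.066049 = 2.3301 and s = 1.3301.
a = μs = 1.08, b = (1−μ)s = 0.25.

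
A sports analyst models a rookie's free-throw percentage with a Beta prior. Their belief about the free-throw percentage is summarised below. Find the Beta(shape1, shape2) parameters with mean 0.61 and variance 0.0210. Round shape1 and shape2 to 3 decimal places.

shape1 = 6.300, shape2 = 4.028

Let s = shape1+shape2. The Beta variance is μ(1−μ)/(s+1).
So s+1 = μ(1−μ)/σ² = (0.61×0.39)/0.0210 = 0.2379/0.0210 = 11.3286, giving s = 10.3286.
Then shape1 = μs = 0.61×10.3286 = 6.300 and shape2 = (1−μ)s = 0.39×10.3286 = 4.028.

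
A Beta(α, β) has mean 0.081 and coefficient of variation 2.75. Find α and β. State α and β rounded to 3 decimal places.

α = 0.041, β = 0.460

σ = CV·μ = 2.75×0.081 = 0.22275, so σ² = 0.049618.
s+1 = μ(1−μ)/σ² = 0.074439/0.049618 = 1.5003, so s = α+β = 0.5003.
α = μs = 0.041, β = (1−μ)s = 0.460.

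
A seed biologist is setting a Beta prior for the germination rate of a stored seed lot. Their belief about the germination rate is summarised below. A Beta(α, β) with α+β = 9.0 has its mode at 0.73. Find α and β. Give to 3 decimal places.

For α,β>1 the mode is (α−1)/(α+β−2), so α = mode·(κ−2)+1 = 0.73×7.0+1 = 6.110.
And β = (1−mode)·(κ−2)+1 = 0.27×7.0+1 = 2.890.

α = 6.110, β = 2.890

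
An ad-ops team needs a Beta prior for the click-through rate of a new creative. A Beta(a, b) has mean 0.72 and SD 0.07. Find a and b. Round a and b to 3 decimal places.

First σ² = 0.0049. Setting a = μn, b = (1−μ)n with n = a+b,
μ(1−μ)/(n+1) = 0.0049 ⇒ n+1 = 0.2016/0.0049 = 41.1429 ⇒ n = 40.1429.
Hence a = 0.72×40.1429 = 28.903, b = 0.28×40.1429 = 11.240.

a = 28.903, b = 11.240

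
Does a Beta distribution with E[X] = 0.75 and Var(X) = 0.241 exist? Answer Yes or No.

No

A Beta with mean μ has variance μ(1−μ)/(α+β+1) < μ(1−μ).
Here μ(1−μ) = 0.75×0.25 = 0.1875, and 0.241 ≥ 0.1875.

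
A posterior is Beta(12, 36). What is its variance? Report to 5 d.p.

0.00383

Var = αβ/[(α+β)²(α+β+1)] = (12×36)/(48²×49) = 432/112896 = 0.00383.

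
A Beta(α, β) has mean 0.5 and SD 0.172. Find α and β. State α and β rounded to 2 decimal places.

α = 3.73, β = 3.73

Variance = 0.172² = 0.029584. The moment-matching identity α+β = μ(1−μ)/Var − 1 gives
α+β = 0.25/0.029584 − 1 = 7.4505, so α = μ·7.4505 = 3.73 and β = (1−μ)·7.4505 = 3.73.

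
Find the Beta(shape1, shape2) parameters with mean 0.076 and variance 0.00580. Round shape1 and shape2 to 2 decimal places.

Let s = shape1+shape2. The Beta variance is μ(1−μ)/(s+1).
So s+1 = μ(1−μ)/σ² = (0.076×0.924)/0.00580 = 0.070224/0.00580 = 12.1076, giving s = 11.1076.
Then shape1 = μs = 0.076×11.1076 = 0.84 and shape2 = (1−μ)s = 0.924×11.1076 = 10.26.

shape1 = 0.84, shape2 = 10.26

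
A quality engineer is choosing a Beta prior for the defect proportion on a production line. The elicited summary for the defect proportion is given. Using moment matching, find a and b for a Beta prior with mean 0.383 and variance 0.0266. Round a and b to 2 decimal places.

By moment matching, a+b = μ(1−μ)/σ² − 1 = (0.383·0.617)/0.0266 − 1 = 8.8839 − 1 = 7.8839.
Since a/(a+b) = μ, a = 0.383·7.8839 = 3.02 and b = 0.617·7.8839 = 4.86.

a = 3.02, b = 4.86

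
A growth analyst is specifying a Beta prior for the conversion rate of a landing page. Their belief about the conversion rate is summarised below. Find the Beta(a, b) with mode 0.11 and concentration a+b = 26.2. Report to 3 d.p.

a = 3.662, b = 22.538

Since the density peak of Beta(a,b) is at (a−1)/(a+b−2),
a = 1 + 0.11(26.2−2) = 3.662 and b = 26.2 − 3.662 = 22.538.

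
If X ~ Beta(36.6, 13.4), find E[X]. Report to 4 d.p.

0.7320

The Beta mean is α/(α+β) = 36.6/(36.6+13.4) = 0.7320.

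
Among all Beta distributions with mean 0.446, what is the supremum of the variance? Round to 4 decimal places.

0.2471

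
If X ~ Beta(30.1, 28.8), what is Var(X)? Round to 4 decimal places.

0.0042

α+β = 58.9 and αβ = 866.88, so Var = αβ/[(α+β)²(α+β+1)] = 866.88/207805.679 = 0.0042.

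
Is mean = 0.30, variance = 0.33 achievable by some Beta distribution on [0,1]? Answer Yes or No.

For any Beta, Var(X) < E[X]·(1−E[X]).
Here μ(1−μ) = 0.30×0.70 = 0.2100, and 0.33 ≥ 0.2100.

No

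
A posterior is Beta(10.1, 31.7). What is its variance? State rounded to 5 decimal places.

0.00428

μ = 10.1/41.8 = 0.241627; Var = μ(1−μ)/(α+β+1) = 0.1832433/42.8 = 0.00428.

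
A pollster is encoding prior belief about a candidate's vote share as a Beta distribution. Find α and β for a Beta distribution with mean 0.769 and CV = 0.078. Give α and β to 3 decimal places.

α = 37.199, β = 11.174

σ = CV·μ = 0.078×0.769 = 0.05998, so σ² = 0.003598.
s+1 = μ(1−μ)/σ² = 0.177639/0.003598 = 49.3738, so s = α+β = 48.3738.
α = μs = 37.199, β = (1−μ)s = 11.174.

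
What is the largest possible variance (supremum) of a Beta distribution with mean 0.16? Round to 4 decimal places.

For fixed mean μ the Beta variance is μ(1−μ)/(α+β+1), increasing as α+β decreases.
Its least upper bound (not attained) is μ(1−μ) = 0.16·0.84 = 0.1344.

0.1344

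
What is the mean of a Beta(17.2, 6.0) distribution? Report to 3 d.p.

The Beta mean is α/(α+β) = 17.2/(17.2+6.0) = 0.741.

0.741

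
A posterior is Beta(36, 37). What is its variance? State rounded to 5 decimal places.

0.00338

Var = αβ/[(α+β)²(α+β+1)] = (36×37)/(73²×74) = 1332/394346 = 0.00338.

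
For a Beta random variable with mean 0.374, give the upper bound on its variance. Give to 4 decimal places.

0.2341

For fixed mean μ the Beta variance is μ(1−μ)/(α+β+1), increasing as α+β decreases.
Its least upper bound (not attained) is μ(1−μ) = 0.374·0.626 = 0.2341.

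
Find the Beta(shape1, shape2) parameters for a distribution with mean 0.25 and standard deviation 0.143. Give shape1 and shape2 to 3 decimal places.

First σ² = 0.020449. Setting shape1 = μn, shape2 = (1−μ)n with n = shape1+shape2,
μ(1−μ)/(n+1) = 0.020449 ⇒ n+1 = 0.1875/0.020449 = 9.1692 ⇒ n = 8.1692.
Hence shape1 = 0.25×8.1692 = 2.042, shape2 = 0.75×8.1692 = 6.127.

shape1 = 2.042, shape2 = 6.127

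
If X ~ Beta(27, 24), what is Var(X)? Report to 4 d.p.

Var = αβ/[(α+β)²(α+β+1)] = (27×24)/(51²×52) = 648/135252 = 0.0048.

0.0048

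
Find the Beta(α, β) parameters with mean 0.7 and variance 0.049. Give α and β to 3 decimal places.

α = 2.300, β = 0.986

Write ν = α+β; then α = μν and Var = μ(1−μ)/(ν+1).
ν = μ(1−μ)/Var − 1 = 0.21/0.049 − 1 = 3.2857.
α = 0.7·3.2857 = 2.300, β = 0.3·3.2857 = 0.986.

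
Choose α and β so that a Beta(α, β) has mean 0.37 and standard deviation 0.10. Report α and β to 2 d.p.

σ² = 0.10² = 0.0100.
With s = α+β, Var = μ(1−μ)/(s+1), so s+1 = (0.37×0.63)/0.0100 = 23.3100 and s = 22.3100.
α = μs = 8.25, β = (1−μ)s = 14.06.

α = 8.25, β = 14.06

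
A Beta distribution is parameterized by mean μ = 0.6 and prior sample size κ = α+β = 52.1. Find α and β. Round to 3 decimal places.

α = 31.260, β = 20.840

α = μκ = 0.6×52.1 = 31.260 and β = (1−μ)κ = 0.4×52.1 = 20.840.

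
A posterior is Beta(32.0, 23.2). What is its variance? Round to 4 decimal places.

0.0043

Var = αβ/[(α+β)²(α+β+1)] = (32.0×23.2)/(55.2²×56.2) = 742.40/171243.648 = 0.0043.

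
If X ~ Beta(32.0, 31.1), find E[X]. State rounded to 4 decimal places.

0.5071

The Beta mean is α/(α+β) = 32.0/(32.0+31.1) = 0.5071.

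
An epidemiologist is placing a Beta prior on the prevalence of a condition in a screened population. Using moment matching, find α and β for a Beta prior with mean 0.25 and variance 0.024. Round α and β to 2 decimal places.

α = 1.70, β = 5.11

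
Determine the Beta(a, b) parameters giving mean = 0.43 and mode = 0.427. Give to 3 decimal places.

Let s = a+b. Mean gives a = μs = 0.43s; mode gives (a−1)/(s−2) = 0.427.
Substituting: 0.43s − 1 = 0.427(s−2) = 0.427s − 0.854, so 0.003s = 0.146 and s = 48.6667.
Then a = 0.43×48.6667 = 20.927 and b = s−a = 27.740.

a = 20.927, b = 27.740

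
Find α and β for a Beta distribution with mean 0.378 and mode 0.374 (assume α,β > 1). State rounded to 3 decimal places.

α = 23.814, β = 39.186

Let s = α+β. Mean gives α = μs = 0.378s; mode gives (α−1)/(s−2) = 0.374.
Substituting: 0.378s − 1 = 0.374(s−2) = 0.374s − 0.748, so 0.004s = 0.252 and s = 63.0000.
Then α = 0.378×63.0000 = 23.814 and β = s−α = 39.186.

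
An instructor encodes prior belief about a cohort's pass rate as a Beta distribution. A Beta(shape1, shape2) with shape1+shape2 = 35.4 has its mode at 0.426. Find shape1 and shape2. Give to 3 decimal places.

shape1 = 15.228, shape2 = 20.172

Since the density peak of Beta(shape1,shape2) is at (shape1−1)/(shape1+shape2−2),
shape1 = 1 + 0.426(35.4−2) = 15.228 and shape2 = 35.4 − 15.228 = 20.172.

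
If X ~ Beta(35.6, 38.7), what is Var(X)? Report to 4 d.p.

0.0033

α+β = 74.3 and αβ = 1377.72, so Var = αβ/[(α+β)²(α+β+1)] = 1377.72/415692.897 = 0.0033.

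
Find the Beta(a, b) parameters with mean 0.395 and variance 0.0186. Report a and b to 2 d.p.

By moment matching, a+b = μ(1−μ)/σ² − 1 = (0.395·0.605)/0.0186 − 1 = 12.8481 − 1 = 11.8481.
Since a/(a+b) = μ, a = 0.395·11.8481 = 4.68 and b = 0.605·11.8481 = 7.17.

a = 4.68, b = 7.17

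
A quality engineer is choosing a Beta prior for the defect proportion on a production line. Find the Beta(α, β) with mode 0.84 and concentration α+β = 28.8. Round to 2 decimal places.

For α,β>1 the mode is (α−1)/(α+β−2), so α = mode·(κ−2)+1 = 0.84×26.8+1 = 23.51.
And β = (1−mode)·(κ−2)+1 = 0.16×26.8+1 = 5.29.

α = 23.51, β = 5.29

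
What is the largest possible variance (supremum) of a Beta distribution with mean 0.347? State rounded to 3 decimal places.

For fixed mean μ the Beta variance is μ(1−μ)/(α+β+1), increasing as α+β decreases.
Its least upper bound (not attained) is μ(1−μ) = 0.347·0.653 = 0.227.

0.227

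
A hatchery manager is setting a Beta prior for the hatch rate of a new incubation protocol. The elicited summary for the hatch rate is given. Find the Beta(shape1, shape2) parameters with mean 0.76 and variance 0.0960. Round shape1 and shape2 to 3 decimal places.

shape1 = 0.684, shape2 = 0.216

Let s = shape1+shape2. The Beta variance is μ(1−μ)/(s+1).
So s+1 = μ(1−μ)/σ² = (0.76×0.24)/0.0960 = 0.1824/0.0960 = 1.9000, giving s = 0.9000.
Then shape1 = μs = 0.76×0.9000 = 0.684 and shape2 = (1−μ)s = 0.24×0.9000 = 0.216.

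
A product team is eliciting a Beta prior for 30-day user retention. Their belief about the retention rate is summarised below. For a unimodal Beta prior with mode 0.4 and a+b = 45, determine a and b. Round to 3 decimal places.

Mode = (a−1)/(κ−2) with κ = a+b, so a−1 = 0.4·43 = 17.200.
a = 18.200; b = κ − a = 26.800.

a = 18.200, b = 26.800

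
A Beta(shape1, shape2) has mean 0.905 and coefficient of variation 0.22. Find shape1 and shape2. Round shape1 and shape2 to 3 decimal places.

shape1 = 1.058, shape2 = 0.111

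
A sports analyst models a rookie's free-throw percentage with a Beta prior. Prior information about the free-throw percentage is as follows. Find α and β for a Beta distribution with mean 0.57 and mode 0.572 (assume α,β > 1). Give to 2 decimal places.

α = 41.04, β = 30.96

With s = α+β: μ = α/s and mode = (α−1)/(s−2). Eliminating α = μs,
μs − 1 = m(s−2) ⇒ s(μ−m) = 1−2m ⇒ s = -0.144/-0.002 = 72.0000.
So α = μs = 41.04, β = (1−μ)s = 30.96.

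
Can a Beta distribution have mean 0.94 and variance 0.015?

For any Beta, Var(X) < E[X]·(1−E[X]).
Here μ(1−μ) = 0.94×0.06 = 0.0564, and 0.015 < 0.0564.

Yes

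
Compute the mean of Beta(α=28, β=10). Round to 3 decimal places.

E[X] = α/(α+β) = 28/38 = 0.737.

0.737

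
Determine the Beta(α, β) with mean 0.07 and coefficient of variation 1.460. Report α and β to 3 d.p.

α = 0.366, β = 4.866

Var = (CV·μ)² = (1.460×0.07)² = 0.010445.
α+β = μ(1−μ)/Var − 1 = 0.0651/0.010445 − 1 = 5.2327.
Thus α = 0.07·5.2327 = 0.366 and β = 0.93·5.2327 = 4.866.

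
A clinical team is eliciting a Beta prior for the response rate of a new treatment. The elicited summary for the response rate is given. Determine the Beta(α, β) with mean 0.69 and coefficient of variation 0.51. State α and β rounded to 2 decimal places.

Var = (CV·μ)² = (0.51×0.69)² = 0.123834.
α+β = μ(1−μ)/Var − 1 = 0.2139/0.123834 − 1 = 0.7273.
Thus α = 0.69·0.7273 = 0.50 and β = 0.31·0.7273 = 0.23.

α = 0.50, β = 0.23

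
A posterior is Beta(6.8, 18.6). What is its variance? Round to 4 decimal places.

μ = 6.8/25.4 = 0.267717; Var = μ(1−μ)/(α+β+1) = 0.1960444/26.4 = 0.0074.

0.0074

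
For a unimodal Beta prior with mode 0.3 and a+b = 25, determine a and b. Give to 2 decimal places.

a = 7.90, b = 17.10

For a,b>1 the mode is (a−1)/(a+b−2), so a = mode·(κ−2)+1 = 0.3×23+1 = 7.90.
And b = (1−mode)·(κ−2)+1 = 0.7×23+1 = 17.10.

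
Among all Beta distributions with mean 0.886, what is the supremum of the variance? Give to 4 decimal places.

For fixed mean μ the Beta variance is μ(1−μ)/(α+β+1), increasing as α+β decreases.
Its least upper bound (not attained) is μ(1−μ) = 0.886·0.114 = 0.1010.

0.1010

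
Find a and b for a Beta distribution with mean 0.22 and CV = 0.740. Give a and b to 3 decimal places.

a = 1.204, b = 4.270

σ = CV·μ = 0.740×0.22 = 0.16280, so σ² = 0.026504.
s+1 = μ(1−μ)/σ² = 0.1716/0.026504 = 6.4745, so s = a+b = 5.4745.
a = μs = 1.204, b = (1−μ)s = 4.270.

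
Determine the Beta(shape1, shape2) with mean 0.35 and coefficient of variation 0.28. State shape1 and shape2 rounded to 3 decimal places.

shape1 = 7.941, shape2 = 14.747

Var = (CV·μ)² = (0.28×0.35)² = 0.009604.
shape1+shape2 = μ(1−μ)/Var − 1 = 0.2275/0.009604 − 1 = 22.6880.
Thus shape1 = 0.35·22.6880 = 7.941 and shape2 = 0.65·22.6880 = 14.747.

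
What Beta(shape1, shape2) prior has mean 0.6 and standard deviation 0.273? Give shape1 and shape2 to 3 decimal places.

shape1 = 1.332, shape2 = 0.888

Variance = 0.273² = 0.074529. The moment-matching identity shape1+shape2 = μ(1−μ)/Var − 1 gives
shape1+shape2 = 0.24/0.074529 − 1 = 2.2202, so shape1 = μ·2.2202 = 1.332 and shape2 = (1−μ)·2.2202 = 0.888.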